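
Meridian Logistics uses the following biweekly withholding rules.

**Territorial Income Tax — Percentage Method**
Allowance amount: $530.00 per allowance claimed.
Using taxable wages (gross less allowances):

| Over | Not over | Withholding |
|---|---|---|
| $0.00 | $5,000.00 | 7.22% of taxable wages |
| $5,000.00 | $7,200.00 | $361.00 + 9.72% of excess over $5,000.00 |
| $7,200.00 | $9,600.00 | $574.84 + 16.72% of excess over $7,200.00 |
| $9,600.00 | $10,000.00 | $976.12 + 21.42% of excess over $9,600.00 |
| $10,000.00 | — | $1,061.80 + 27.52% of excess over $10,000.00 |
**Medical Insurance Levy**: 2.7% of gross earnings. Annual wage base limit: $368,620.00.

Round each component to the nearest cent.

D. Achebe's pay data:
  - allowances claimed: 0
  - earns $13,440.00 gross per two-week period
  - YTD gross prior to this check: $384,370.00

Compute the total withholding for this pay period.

Territorial Income Tax: taxable = $13,440.00
  $1,061.80 + 27.52% × ($13,440.00 − $10,000.00) = $1,061.80 + 27.52% × $3,440.00 = $2,008.49
Medical Insurance Levy: YTD $384,370.00 ≥ cap $368,620.00 → $0.00
Total: $2,008.49 + $0.00 = $2,008.49

$2,008.49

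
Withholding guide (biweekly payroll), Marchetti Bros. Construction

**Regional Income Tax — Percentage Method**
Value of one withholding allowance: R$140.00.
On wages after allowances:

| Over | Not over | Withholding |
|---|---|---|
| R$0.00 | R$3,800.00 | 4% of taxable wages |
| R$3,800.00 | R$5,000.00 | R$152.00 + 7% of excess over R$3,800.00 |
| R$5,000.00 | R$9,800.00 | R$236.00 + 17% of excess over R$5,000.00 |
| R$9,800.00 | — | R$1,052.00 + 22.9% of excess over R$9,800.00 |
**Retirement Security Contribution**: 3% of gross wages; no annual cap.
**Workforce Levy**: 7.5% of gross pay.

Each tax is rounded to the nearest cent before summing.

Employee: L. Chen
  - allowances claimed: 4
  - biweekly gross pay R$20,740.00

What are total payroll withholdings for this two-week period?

Regional Income Tax: taxable = R$20,740.00 − 4×R$140.00 = R$20,180.00
  R$1,052.00 + 22.9% × (R$20,180.00 − R$9,800.00) = R$1,052.00 + 22.9% × R$10,380.00 = R$3,429.02
Retirement Security Contribution: 3% × R$20,740.00 = R$622.20
Workforce Levy: 7.5% × R$20,740.00 = R$1,555.50
Total: R$3,429.02 + R$622.20 + R$1,555.50 = R$5,606.72

R$5,606.72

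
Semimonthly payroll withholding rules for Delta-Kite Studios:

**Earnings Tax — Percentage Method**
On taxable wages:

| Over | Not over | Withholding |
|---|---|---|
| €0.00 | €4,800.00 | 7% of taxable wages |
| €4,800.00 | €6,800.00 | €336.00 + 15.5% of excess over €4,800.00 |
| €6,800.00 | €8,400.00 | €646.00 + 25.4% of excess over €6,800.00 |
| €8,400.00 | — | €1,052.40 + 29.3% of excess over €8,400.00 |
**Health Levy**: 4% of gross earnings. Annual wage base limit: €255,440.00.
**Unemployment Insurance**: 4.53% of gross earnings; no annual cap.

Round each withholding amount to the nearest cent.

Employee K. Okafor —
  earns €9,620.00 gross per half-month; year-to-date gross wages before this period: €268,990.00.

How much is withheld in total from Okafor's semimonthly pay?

Earnings Tax: taxable = €9,620.00
  €1,052.40 + 29.3% × (€9,620.00 − €8,400.00) = €1,052.40 + 29.3% × €1,220.00 = €1,409.86
Health Levy: YTD €268,990.00 ≥ cap €255,440.00 → €0.00
Unemployment Insurance: 4.53% × €9,620.00 = €435.79
Total: €1,409.86 + €0.00 + €435.79 = €1,845.65

€1,845.65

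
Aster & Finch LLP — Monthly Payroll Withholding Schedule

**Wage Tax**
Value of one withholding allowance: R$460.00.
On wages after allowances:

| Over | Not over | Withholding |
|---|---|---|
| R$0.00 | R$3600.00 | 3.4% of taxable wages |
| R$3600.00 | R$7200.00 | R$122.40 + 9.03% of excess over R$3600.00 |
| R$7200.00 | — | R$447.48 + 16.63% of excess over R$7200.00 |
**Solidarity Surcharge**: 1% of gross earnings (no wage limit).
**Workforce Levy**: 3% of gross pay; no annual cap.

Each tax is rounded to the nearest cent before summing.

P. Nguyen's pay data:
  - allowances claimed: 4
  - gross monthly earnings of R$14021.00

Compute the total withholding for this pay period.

Wage Tax: taxable = R$14021.00 − 4×R$460.00 = R$12181.00
  R$447.48 + 16.63% × (R$12181.00 − R$7200.00) = R$447.48 + 16.63% × R$4981.00 = R$1275.82
Solidarity Surcharge: 1% × R$14021.00 = R$140.21
Workforce Levy: 3% × R$14021.00 = R$420.63
Total: R$1275.82 + R$140.21 + R$420.63 = R$1836.66

R$1836.66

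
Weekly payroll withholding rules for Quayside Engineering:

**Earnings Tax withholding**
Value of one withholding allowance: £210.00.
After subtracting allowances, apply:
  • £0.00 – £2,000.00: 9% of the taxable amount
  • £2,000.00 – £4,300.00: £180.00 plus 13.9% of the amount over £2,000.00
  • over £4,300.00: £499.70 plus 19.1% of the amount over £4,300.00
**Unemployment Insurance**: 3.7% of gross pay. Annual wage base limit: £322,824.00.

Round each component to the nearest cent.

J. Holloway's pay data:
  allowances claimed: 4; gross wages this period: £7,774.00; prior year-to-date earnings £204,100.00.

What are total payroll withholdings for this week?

£1,290.43

Earnings Tax: taxable = £7,774.00 − 4×£210.00 = £6,934.00
  £499.70 + 19.1% × (£6,934.00 − £4,300.00) = £499.70 + 19.1% × £2,634.00 = £1,002.79
Unemployment Insurance: 3.7% × £7,774.00 = £287.64
Total: £1,002.79 + £287.64 = £1,290.43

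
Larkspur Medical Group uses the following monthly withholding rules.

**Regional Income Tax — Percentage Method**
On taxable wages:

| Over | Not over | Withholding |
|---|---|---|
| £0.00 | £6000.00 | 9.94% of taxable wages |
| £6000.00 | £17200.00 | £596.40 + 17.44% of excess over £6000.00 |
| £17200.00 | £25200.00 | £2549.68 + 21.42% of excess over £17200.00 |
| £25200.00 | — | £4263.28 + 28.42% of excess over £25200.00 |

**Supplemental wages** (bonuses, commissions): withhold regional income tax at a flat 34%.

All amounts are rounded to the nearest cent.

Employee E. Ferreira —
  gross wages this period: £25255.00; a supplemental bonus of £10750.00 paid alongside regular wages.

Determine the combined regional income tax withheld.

Regional Income Tax: taxable = £25255.00
  £4263.28 + 28.42% × (£25255.00 − £25200.00) = £4263.28 + 28.42% × £55.00 = £4278.91
Supplemental (34% flat on bonus): 34% × £10750.00 = £3655.00
Total regional income tax: £4278.91 + £3655.00 = £7933.91

£7933.91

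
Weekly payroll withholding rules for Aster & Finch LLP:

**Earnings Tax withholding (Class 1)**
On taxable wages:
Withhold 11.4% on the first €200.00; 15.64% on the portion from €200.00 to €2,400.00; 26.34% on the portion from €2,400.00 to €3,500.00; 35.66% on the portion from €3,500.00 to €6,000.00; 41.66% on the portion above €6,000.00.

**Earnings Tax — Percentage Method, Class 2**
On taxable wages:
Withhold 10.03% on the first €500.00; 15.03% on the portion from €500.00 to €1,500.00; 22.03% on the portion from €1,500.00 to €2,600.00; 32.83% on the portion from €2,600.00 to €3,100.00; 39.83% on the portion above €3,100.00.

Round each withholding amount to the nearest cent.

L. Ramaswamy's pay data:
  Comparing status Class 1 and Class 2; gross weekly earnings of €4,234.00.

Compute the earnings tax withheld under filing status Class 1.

€918.36

Earnings Tax (Class 1): taxable = €4,234.00
  €656.62 + 35.66% × (€4,234.00 − €3,500.00) = €656.62 + 35.66% × €734.00 = €918.36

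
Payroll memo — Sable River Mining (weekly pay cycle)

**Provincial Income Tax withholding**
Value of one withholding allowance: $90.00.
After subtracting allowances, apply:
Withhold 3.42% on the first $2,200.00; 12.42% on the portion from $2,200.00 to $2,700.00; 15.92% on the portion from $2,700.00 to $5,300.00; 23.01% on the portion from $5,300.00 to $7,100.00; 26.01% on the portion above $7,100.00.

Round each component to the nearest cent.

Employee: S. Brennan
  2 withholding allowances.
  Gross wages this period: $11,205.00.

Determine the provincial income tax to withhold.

Provincial Income Tax: taxable = $11,205.00 − 2×$90.00 = $11,025.00
  $965.44 + 26.01% × ($11,025.00 − $7,100.00) = $965.44 + 26.01% × $3,925.00 = $1,986.33

$1,986.33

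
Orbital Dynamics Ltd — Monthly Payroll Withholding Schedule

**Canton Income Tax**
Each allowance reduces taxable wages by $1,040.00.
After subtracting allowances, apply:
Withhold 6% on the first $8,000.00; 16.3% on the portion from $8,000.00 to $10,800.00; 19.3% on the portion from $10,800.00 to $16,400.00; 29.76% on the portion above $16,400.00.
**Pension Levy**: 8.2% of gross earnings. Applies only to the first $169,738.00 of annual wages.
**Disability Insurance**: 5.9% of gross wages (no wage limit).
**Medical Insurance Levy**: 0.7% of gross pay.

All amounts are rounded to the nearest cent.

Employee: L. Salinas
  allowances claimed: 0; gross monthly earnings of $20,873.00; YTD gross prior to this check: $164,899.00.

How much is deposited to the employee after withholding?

Canton Income Tax: taxable = $20,873.00
  $2,017.20 + 29.76% × ($20,873.00 − $16,400.00) = $2,017.20 + 29.76% × $4,473.00 = $3,348.36
Pension Levy: cap $169,738.00 − YTD $164,899.00 = $4,839.00 subject; 8.2% × $4,839.00 = $396.80
Disability Insurance: 5.9% × $20,873.00 = $1,231.51
Medical Insurance Levy: 0.7% × $20,873.00 = $146.11
Total withheld: $3,348.36 + $396.80 + $1,231.51 + $146.11 = $5,122.78
Net pay: $20,873.00 − $5,122.78 = $15,750.22

$15,750.22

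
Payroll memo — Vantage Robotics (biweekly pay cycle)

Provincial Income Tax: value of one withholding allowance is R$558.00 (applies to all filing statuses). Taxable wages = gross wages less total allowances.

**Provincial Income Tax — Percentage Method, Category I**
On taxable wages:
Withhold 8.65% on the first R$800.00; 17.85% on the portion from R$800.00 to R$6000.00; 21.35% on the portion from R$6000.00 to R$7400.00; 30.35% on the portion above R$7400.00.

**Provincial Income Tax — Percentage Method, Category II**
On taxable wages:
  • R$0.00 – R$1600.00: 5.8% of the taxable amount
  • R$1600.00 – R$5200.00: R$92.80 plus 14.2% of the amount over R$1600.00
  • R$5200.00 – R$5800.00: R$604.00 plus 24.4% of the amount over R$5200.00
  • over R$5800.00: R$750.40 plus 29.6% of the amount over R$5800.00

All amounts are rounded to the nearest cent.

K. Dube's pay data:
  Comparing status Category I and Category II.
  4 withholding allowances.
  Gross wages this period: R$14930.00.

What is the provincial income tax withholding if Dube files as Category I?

R$2904.24

Provincial Income Tax (Category I): taxable = R$14930.00 − 4×R$558.00 = R$12698.00
  R$1296.30 + 30.35% × (R$12698.00 − R$7400.00) = R$1296.30 + 30.35% × R$5298.00 = R$2904.24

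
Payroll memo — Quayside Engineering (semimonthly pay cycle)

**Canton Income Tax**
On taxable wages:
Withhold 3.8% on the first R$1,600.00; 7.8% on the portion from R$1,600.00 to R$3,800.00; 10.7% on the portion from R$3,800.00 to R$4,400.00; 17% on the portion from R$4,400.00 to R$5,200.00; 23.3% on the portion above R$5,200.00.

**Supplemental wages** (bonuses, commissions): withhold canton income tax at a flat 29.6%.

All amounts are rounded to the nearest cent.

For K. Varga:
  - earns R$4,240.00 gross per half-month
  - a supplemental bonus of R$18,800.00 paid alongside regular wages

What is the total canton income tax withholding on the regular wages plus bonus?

Canton Income Tax: taxable = R$4,240.00
  R$232.40 + 10.7% × (R$4,240.00 − R$3,800.00) = R$232.40 + 10.7% × R$440.00 = R$279.48
Supplemental (29.6% flat on bonus): 29.6% × R$18,800.00 = R$5,564.80
Total canton income tax: R$279.48 + R$5,564.80 = R$5,844.28

R$5,844.28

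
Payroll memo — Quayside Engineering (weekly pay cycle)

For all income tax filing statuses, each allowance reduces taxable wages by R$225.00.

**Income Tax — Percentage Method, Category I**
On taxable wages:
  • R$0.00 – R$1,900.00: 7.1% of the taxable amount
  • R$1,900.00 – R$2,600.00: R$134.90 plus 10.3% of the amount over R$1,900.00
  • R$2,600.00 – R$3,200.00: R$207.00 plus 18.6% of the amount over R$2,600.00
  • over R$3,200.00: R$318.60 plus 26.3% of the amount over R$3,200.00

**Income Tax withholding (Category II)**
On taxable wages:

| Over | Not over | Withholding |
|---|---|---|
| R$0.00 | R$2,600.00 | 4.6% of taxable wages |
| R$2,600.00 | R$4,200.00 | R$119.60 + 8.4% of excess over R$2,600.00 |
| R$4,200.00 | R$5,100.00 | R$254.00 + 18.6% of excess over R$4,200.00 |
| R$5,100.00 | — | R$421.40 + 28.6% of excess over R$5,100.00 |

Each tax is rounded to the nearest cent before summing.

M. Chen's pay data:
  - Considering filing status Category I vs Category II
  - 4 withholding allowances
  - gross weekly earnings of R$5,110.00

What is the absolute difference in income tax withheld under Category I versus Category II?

Income Tax (Category I): taxable = R$5,110.00 − 4×R$225.00 = R$4,210.00
  R$318.60 + 26.3% × (R$4,210.00 − R$3,200.00) = R$318.60 + 26.3% × R$1,010.00 = R$584.23
Income Tax (Category II): taxable = R$5,110.00 − 4×R$225.00 = R$4,210.00
  R$254.00 + 18.6% × (R$4,210.00 − R$4,200.00) = R$254.00 + 18.6% × R$10.00 = R$255.86
Difference: |R$584.23 − R$255.86| = R$328.37 (higher under Category I)

R$328.37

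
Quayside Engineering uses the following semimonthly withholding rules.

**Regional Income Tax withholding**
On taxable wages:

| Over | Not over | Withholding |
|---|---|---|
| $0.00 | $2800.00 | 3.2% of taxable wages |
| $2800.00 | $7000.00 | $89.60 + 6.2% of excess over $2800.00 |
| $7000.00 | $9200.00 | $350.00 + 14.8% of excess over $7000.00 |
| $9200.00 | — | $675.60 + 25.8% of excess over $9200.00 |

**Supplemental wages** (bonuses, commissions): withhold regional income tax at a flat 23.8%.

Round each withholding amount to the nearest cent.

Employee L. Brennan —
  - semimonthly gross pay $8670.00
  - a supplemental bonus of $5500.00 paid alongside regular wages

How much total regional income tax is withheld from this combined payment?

Regional Income Tax: taxable = $8670.00
  $350.00 + 14.8% × ($8670.00 − $7000.00) = $350.00 + 14.8% × $1670.00 = $597.16
Supplemental (23.8% flat on bonus): 23.8% × $5500.00 = $1309.00
Total regional income tax: $597.16 + $1309.00 = $1906.16

$1906.16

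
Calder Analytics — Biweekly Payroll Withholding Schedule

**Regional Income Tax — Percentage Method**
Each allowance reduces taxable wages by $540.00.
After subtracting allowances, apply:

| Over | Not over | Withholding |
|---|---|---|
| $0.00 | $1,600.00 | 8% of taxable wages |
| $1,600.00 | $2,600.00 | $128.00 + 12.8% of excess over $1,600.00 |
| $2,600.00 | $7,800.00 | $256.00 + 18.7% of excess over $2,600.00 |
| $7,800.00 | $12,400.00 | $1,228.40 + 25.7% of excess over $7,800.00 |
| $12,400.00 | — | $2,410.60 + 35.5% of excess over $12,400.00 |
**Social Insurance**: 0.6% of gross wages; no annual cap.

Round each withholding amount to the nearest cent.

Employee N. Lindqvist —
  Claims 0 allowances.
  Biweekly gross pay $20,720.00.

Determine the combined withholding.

$5,488.52

Regional Income Tax: taxable = $20,720.00
  $2,410.60 + 35.5% × ($20,720.00 − $12,400.00) = $2,410.60 + 35.5% × $8,320.00 = $5,364.20
Social Insurance: 0.6% × $20,720.00 = $124.32
Total: $5,364.20 + $124.32 = $5,488.52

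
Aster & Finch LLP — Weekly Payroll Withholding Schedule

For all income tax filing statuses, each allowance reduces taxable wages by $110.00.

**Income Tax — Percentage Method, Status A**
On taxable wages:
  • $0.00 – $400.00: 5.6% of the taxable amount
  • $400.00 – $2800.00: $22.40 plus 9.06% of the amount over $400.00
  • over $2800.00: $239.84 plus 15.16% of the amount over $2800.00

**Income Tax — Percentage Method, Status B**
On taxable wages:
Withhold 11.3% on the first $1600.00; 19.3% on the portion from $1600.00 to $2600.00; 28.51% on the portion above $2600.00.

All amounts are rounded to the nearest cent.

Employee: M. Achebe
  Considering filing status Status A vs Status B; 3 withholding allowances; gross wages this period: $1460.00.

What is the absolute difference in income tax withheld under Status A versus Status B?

Income Tax (Status A): taxable = $1460.00 − 3×$110.00 = $1130.00
  $22.40 + 9.06% × ($1130.00 − $400.00) = $22.40 + 9.06% × $730.00 = $88.54
Income Tax (Status B): taxable = $1460.00 − 3×$110.00 = $1130.00
  11.3% × $1130.00 = $127.69
Difference: |$88.54 − $127.69| = $39.15 (higher under Status B)

$39.15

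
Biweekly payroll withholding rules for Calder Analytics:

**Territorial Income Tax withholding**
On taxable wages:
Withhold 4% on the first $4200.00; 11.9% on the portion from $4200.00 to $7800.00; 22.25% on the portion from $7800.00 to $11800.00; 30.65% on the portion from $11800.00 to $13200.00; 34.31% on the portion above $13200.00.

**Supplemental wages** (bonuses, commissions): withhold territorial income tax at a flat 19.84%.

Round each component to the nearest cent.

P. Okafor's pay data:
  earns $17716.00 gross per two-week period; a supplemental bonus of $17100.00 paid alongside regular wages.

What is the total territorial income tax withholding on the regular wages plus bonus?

$6857.58

Territorial Income Tax: taxable = $17716.00
  $1915.50 + 34.31% × ($17716.00 − $13200.00) = $1915.50 + 34.31% × $4516.00 = $3464.94
Supplemental (19.84% flat on bonus): 19.84% × $17100.00 = $3392.64
Total territorial income tax: $3464.94 + $3392.64 = $6857.58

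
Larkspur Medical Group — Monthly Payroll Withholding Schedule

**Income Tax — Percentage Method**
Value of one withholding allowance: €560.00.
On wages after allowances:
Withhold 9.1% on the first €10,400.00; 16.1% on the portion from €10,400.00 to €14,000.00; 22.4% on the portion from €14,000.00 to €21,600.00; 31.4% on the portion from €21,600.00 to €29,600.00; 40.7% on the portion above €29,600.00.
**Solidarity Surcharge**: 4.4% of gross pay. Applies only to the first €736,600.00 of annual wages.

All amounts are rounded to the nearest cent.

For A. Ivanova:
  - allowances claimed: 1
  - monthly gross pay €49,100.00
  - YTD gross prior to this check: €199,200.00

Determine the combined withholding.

€15,609.38

Income Tax: taxable = €49,100.00 − 1×€560.00 = €48,540.00
  €5,740.40 + 40.7% × (€48,540.00 − €29,600.00) = €5,740.40 + 40.7% × €18,940.00 = €13,448.98
Solidarity Surcharge: 4.4% × €49,100.00 = €2,160.40
Total: €13,448.98 + €2,160.40 = €15,609.38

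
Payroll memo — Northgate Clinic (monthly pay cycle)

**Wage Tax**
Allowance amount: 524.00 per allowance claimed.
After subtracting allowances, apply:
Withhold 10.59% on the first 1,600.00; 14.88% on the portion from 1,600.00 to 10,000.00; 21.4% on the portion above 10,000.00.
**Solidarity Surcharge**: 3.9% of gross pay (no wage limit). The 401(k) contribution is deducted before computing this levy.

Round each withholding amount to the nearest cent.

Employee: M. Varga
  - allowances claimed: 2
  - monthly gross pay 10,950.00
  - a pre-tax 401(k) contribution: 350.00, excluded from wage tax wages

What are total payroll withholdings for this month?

1,766.10

Wage Tax: taxable = 10,950.00 − 350.00 − 2×524.00 = 9,552.00
  169.44 + 14.88% × (9,552.00 − 1,600.00) = 169.44 + 14.88% × 7,952.00 = 1,352.70
Solidarity Surcharge: 3.9% × 10,600.00 = 413.40
Total: 1,352.70 + 413.40 = 1,766.10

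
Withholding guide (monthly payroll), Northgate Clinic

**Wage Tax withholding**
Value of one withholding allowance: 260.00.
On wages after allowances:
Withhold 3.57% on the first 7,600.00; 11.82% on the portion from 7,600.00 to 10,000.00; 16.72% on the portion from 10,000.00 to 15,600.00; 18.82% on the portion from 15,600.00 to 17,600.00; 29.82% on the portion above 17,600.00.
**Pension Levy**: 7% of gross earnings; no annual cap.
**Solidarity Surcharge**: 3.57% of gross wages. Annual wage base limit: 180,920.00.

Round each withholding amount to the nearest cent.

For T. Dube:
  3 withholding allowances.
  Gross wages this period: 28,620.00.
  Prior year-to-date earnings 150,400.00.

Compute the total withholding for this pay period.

7,946.42

Wage Tax: taxable = 28,620.00 − 3×260.00 = 27,840.00
  1,867.72 + 29.82% × (27,840.00 − 17,600.00) = 1,867.72 + 29.82% × 10,240.00 = 4,921.29
Pension Levy: 7% × 28,620.00 = 2,003.40
Solidarity Surcharge: 3.57% × 28,620.00 = 1,021.73
Total: 4,921.29 + 2,003.40 + 1,021.73 = 7,946.42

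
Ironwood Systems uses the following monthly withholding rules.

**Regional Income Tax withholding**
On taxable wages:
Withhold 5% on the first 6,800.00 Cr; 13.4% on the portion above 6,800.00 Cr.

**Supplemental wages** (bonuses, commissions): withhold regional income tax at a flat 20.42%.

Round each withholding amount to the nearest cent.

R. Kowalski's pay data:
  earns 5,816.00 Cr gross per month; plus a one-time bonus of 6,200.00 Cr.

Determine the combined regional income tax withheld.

Regional Income Tax: taxable = 5,816.00 Cr
  5% × 5,816.00 Cr = 290.80 Cr
Supplemental (20.42% flat on bonus): 20.42% × 6,200.00 Cr = 1,266.04 Cr
Total regional income tax: 290.80 Cr + 1,266.04 Cr = 1,556.84 Cr

1,556.84 Cr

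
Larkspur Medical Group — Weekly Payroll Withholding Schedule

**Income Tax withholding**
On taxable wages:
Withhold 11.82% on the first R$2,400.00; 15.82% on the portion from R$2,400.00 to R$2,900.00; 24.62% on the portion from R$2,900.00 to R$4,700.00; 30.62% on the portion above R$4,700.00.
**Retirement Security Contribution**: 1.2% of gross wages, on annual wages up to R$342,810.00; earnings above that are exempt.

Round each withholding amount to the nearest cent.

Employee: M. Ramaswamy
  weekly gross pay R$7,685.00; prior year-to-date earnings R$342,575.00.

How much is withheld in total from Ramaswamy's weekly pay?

R$1,722.77

Income Tax: taxable = R$7,685.00
  R$805.94 + 30.62% × (R$7,685.00 − R$4,700.00) = R$805.94 + 30.62% × R$2,985.00 = R$1,719.95
Retirement Security Contribution: cap R$342,810.00 − YTD R$342,575.00 = R$235.00 subject; 1.2% × R$235.00 = R$2.82
Total: R$1,719.95 + R$2.82 = R$1,722.77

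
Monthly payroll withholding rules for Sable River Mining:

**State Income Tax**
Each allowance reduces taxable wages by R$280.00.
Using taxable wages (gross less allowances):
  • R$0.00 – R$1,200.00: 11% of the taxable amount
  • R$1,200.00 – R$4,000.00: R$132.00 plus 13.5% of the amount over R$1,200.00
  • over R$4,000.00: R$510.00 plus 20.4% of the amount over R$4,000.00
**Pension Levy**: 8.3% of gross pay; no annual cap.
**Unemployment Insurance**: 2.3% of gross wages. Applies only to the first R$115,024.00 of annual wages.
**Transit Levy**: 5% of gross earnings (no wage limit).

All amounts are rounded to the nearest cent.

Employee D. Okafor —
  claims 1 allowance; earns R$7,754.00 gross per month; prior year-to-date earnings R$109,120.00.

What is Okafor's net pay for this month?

State Income Tax: taxable = R$7,754.00 − 1×R$280.00 = R$7,474.00
  R$510.00 + 20.4% × (R$7,474.00 − R$4,000.00) = R$510.00 + 20.4% × R$3,474.00 = R$1,218.70
Pension Levy: 8.3% × R$7,754.00 = R$643.58
Unemployment Insurance: cap R$115,024.00 − YTD R$109,120.00 = R$5,904.00 subject; 2.3% × R$5,904.00 = R$135.79
Transit Levy: 5% × R$7,754.00 = R$387.70
Total withheld: R$1,218.70 + R$643.58 + R$135.79 + R$387.70 = R$2,385.77
Net pay: R$7,754.00 − R$2,385.77 = R$5,368.23

R$5,368.23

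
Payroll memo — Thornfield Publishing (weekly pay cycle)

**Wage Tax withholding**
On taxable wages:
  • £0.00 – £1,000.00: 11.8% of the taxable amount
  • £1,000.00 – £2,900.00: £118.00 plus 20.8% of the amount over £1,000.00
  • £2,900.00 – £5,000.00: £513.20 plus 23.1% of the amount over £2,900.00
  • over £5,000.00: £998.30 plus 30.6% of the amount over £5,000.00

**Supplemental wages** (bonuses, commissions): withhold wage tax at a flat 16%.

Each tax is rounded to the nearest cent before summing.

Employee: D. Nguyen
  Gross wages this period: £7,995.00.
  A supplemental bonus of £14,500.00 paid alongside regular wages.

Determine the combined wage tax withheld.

Wage Tax: taxable = £7,995.00
  £998.30 + 30.6% × (£7,995.00 − £5,000.00) = £998.30 + 30.6% × £2,995.00 = £1,914.77
Supplemental (16% flat on bonus): 16% × £14,500.00 = £2,320.00
Total wage tax: £1,914.77 + £2,320.00 = £4,234.77

£4,234.77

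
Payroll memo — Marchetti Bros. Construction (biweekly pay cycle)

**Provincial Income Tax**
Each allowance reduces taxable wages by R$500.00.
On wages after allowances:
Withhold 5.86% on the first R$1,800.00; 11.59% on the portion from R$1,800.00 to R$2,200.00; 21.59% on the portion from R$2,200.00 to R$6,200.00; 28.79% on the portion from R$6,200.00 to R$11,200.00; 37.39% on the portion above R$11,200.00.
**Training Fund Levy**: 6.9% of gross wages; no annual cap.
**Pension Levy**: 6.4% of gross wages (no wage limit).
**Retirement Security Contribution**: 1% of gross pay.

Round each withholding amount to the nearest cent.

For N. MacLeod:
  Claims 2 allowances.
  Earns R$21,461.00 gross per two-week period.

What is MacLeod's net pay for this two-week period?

R$12,474.45

Provincial Income Tax: taxable = R$21,461.00 − 2×R$500.00 = R$20,461.00
  R$2,454.94 + 37.39% × (R$20,461.00 − R$11,200.00) = R$2,454.94 + 37.39% × R$9,261.00 = R$5,917.63
Training Fund Levy: 6.9% × R$21,461.00 = R$1,480.81
Pension Levy: 6.4% × R$21,461.00 = R$1,373.50
Retirement Security Contribution: 1% × R$21,461.00 = R$214.61
Total withheld: R$5,917.63 + R$1,480.81 + R$1,373.50 + R$214.61 = R$8,986.55
Net pay: R$21,461.00 − R$8,986.55 = R$12,474.45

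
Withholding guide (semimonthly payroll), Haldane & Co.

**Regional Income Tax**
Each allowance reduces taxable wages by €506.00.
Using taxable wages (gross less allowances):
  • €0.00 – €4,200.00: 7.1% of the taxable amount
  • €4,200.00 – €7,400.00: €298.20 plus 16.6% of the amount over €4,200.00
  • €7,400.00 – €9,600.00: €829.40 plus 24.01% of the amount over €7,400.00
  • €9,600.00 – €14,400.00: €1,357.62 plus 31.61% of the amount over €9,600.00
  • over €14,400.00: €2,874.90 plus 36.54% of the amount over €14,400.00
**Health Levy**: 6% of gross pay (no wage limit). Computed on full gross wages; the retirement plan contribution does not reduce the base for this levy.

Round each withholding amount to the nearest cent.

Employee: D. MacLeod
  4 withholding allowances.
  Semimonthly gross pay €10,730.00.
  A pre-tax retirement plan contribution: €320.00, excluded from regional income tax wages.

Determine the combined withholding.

€1,709.94

Regional Income Tax: taxable = €10,730.00 − €320.00 − 4×€506.00 = €8,386.00
  €829.40 + 24.01% × (€8,386.00 − €7,400.00) = €829.40 + 24.01% × €986.00 = €1,066.14
Health Levy: 6% × €10,730.00 = €643.80
Total: €1,066.14 + €643.80 = €1,709.94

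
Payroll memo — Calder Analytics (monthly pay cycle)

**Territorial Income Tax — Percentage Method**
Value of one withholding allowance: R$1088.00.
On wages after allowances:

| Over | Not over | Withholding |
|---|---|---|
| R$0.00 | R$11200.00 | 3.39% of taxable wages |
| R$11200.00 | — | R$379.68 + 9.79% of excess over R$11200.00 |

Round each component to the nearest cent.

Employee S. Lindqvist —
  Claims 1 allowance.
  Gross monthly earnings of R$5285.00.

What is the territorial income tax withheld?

R$142.28

Territorial Income Tax: taxable = R$5285.00 − 1×R$1088.00 = R$4197.00
  3.39% × R$4197.00 = R$142.28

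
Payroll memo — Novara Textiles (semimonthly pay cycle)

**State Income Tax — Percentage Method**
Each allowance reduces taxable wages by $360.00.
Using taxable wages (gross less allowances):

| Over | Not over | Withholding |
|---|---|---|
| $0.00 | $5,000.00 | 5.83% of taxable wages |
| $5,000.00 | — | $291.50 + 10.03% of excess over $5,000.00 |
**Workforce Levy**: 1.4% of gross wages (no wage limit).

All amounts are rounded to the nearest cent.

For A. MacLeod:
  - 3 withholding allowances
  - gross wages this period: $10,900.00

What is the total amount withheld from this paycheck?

$927.55

State Income Tax: taxable = $10,900.00 − 3×$360.00 = $9,820.00
  $291.50 + 10.03% × ($9,820.00 − $5,000.00) = $291.50 + 10.03% × $4,820.00 = $774.95
Workforce Levy: 1.4% × $10,900.00 = $152.60
Total: $774.95 + $152.60 = $927.55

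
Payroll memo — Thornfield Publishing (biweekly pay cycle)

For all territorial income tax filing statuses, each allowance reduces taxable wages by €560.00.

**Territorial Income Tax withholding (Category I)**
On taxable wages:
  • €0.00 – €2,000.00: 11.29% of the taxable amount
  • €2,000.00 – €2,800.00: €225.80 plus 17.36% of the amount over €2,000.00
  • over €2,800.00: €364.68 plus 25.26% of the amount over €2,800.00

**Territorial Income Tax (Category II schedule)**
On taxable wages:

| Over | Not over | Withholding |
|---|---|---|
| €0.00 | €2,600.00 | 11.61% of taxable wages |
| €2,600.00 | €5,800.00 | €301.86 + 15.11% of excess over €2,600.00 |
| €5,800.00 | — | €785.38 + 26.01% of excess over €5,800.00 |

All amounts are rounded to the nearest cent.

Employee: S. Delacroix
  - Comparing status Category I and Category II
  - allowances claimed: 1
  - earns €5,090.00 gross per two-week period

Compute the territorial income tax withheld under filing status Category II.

€593.48

Territorial Income Tax (Category II): taxable = €5,090.00 − 1×€560.00 = €4,530.00
  €301.86 + 15.11% × (€4,530.00 − €2,600.00) = €301.86 + 15.11% × €1,930.00 = €593.48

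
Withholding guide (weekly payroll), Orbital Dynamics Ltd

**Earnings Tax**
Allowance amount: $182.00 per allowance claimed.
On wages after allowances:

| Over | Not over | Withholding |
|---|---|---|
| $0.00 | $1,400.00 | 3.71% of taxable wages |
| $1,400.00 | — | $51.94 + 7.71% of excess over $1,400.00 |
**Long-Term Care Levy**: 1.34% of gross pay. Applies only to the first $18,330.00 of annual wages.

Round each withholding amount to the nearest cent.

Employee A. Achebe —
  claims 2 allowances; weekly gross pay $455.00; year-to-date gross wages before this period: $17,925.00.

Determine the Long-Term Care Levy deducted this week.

$5.43

Long-Term Care Levy: cap $18,330.00 − YTD $17,925.00 = $405.00 subject; 1.34% × $405.00 = $5.43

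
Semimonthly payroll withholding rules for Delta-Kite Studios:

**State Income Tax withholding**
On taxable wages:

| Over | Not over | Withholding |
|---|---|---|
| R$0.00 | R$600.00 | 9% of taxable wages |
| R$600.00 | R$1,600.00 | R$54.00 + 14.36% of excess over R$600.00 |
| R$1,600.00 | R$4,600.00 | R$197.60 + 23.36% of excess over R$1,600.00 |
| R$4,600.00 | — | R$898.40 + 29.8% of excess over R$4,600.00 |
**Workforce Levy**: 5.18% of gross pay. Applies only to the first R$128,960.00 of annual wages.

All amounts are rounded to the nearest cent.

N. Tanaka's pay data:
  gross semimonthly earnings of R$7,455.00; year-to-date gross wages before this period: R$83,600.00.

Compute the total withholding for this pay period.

State Income Tax: taxable = R$7,455.00
  R$898.40 + 29.8% × (R$7,455.00 − R$4,600.00) = R$898.40 + 29.8% × R$2,855.00 = R$1,749.19
Workforce Levy: 5.18% × R$7,455.00 = R$386.17
Total: R$1,749.19 + R$386.17 = R$2,135.36

R$2,135.36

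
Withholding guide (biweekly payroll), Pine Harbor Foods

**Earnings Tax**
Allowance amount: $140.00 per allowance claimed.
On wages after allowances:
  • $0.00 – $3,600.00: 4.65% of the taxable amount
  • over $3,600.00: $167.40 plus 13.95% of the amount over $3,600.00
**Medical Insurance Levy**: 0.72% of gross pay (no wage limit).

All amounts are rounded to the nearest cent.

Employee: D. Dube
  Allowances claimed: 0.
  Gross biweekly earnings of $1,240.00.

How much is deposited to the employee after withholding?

$1,173.41

Earnings Tax: taxable = $1,240.00
  4.65% × $1,240.00 = $57.66
Medical Insurance Levy: 0.72% × $1,240.00 = $8.93
Total withheld: $57.66 + $8.93 = $66.59
Net pay: $1,240.00 − $66.59 = $1,173.41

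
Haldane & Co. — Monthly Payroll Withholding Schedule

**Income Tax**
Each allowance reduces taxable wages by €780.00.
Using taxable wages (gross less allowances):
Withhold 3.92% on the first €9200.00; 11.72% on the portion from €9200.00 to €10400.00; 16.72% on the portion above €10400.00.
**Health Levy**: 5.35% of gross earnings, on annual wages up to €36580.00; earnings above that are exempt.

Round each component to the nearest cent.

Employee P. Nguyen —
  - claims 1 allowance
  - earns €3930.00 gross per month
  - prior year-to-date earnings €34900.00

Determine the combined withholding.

€213.36

Income Tax: taxable = €3930.00 − 1×€780.00 = €3150.00
  3.92% × €3150.00 = €123.48
Health Levy: cap €36580.00 − YTD €34900.00 = €1680.00 subject; 5.35% × €1680.00 = €89.88
Total: €123.48 + €89.88 = €213.36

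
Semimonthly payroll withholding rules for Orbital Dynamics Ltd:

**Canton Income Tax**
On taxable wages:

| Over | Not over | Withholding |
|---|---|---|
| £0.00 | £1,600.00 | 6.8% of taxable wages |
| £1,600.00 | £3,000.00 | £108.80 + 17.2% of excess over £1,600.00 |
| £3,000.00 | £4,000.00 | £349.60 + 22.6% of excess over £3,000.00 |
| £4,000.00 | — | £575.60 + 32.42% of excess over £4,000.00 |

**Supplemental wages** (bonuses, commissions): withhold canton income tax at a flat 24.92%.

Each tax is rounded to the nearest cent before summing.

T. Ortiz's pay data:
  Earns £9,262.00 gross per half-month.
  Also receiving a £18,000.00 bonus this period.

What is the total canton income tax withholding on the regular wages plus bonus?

£6,767.14

Canton Income Tax: taxable = £9,262.00
  £575.60 + 32.42% × (£9,262.00 − £4,000.00) = £575.60 + 32.42% × £5,262.00 = £2,281.54
Supplemental (24.92% flat on bonus): 24.92% × £18,000.00 = £4,485.60
Total canton income tax: £2,281.54 + £4,485.60 = £6,767.14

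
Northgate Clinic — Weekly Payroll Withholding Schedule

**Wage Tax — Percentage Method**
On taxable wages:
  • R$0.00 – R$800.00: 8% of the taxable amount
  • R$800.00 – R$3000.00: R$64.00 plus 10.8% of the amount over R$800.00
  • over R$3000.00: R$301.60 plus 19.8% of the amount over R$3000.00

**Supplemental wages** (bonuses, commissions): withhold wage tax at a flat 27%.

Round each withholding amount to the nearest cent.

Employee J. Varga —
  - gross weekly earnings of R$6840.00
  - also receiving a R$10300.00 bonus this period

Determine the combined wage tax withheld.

R$3842.92

Wage Tax: taxable = R$6840.00
  R$301.60 + 19.8% × (R$6840.00 − R$3000.00) = R$301.60 + 19.8% × R$3840.00 = R$1061.92
Supplemental (27% flat on bonus): 27% × R$10300.00 = R$2781.00
Total wage tax: R$1061.92 + R$2781.00 = R$3842.92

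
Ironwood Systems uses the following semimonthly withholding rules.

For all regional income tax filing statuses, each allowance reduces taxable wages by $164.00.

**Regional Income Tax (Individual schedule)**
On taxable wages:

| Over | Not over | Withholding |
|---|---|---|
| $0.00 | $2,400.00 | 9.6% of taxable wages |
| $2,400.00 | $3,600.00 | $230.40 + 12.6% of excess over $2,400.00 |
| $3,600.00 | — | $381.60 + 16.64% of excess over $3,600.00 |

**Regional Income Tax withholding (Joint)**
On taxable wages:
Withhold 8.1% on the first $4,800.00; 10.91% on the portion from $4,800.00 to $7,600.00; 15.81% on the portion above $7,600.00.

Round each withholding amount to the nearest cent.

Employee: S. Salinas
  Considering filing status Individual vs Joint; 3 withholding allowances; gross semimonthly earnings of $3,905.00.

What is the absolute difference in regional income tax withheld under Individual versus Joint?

$81.59

Regional Income Tax (Individual): taxable = $3,905.00 − 3×$164.00 = $3,413.00
  $230.40 + 12.6% × ($3,413.00 − $2,400.00) = $230.40 + 12.6% × $1,013.00 = $358.04
Regional Income Tax (Joint): taxable = $3,905.00 − 3×$164.00 = $3,413.00
  8.1% × $3,413.00 = $276.45
Difference: |$358.04 − $276.45| = $81.59 (higher under Individual)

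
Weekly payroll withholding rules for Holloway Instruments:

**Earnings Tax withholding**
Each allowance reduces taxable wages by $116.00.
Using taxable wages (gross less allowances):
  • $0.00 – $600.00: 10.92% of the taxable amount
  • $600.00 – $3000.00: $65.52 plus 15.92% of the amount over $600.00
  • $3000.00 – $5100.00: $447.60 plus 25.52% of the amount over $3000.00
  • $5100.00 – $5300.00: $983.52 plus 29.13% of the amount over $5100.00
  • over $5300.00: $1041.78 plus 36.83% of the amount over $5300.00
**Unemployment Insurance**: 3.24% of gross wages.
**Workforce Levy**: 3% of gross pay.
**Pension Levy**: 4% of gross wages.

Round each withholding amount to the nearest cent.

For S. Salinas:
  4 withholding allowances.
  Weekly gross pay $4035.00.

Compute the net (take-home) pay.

$3028.50

Earnings Tax: taxable = $4035.00 − 4×$116.00 = $3571.00
  $447.60 + 25.52% × ($3571.00 − $3000.00) = $447.60 + 25.52% × $571.00 = $593.32
Unemployment Insurance: 3.24% × $4035.00 = $130.73
Workforce Levy: 3% × $4035.00 = $121.05
Pension Levy: 4% × $4035.00 = $161.40
Total withheld: $593.32 + $130.73 + $121.05 + $161.40 = $1006.50
Net pay: $4035.00 − $1006.50 = $3028.50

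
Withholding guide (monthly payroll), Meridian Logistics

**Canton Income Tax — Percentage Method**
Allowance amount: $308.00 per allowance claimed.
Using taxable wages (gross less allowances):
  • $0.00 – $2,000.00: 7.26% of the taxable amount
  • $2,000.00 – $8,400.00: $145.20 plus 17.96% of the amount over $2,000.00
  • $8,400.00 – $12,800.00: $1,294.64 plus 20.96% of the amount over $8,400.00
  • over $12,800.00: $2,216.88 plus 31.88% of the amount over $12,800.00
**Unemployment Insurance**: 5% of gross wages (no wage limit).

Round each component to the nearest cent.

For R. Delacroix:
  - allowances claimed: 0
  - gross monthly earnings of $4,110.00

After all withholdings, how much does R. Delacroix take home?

Canton Income Tax: taxable = $4,110.00
  $145.20 + 17.96% × ($4,110.00 − $2,000.00) = $145.20 + 17.96% × $2,110.00 = $524.16
Unemployment Insurance: 5% × $4,110.00 = $205.50
Total withheld: $524.16 + $205.50 = $729.66
Net pay: $4,110.00 − $729.66 = $3,380.34

$3,380.34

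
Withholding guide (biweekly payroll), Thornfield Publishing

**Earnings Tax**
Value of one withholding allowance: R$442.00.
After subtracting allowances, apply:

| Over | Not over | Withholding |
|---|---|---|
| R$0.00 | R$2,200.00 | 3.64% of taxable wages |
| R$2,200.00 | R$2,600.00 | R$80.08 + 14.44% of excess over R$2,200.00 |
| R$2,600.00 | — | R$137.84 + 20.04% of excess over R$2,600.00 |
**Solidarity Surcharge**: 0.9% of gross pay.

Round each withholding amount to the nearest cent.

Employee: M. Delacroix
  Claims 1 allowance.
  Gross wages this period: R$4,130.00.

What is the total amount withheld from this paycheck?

R$393.05

Earnings Tax: taxable = R$4,130.00 − 1×R$442.00 = R$3,688.00
  R$137.84 + 20.04% × (R$3,688.00 − R$2,600.00) = R$137.84 + 20.04% × R$1,088.00 = R$355.88
Solidarity Surcharge: 0.9% × R$4,130.00 = R$37.17
Total: R$355.88 + R$37.17 = R$393.05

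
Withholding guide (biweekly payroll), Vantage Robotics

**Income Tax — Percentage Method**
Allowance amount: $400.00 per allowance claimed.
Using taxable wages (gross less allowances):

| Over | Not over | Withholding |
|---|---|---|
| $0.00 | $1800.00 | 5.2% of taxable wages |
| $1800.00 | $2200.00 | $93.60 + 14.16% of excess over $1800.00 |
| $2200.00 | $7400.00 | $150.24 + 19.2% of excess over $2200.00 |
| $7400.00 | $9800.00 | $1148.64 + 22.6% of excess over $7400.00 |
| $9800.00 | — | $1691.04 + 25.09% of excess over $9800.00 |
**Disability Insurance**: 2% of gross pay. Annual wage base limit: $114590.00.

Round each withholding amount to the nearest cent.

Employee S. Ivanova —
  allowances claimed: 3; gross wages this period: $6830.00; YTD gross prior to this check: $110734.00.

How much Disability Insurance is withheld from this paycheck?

$77.12

Disability Insurance: cap $114590.00 − YTD $110734.00 = $3856.00 subject; 2% × $3856.00 = $77.12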